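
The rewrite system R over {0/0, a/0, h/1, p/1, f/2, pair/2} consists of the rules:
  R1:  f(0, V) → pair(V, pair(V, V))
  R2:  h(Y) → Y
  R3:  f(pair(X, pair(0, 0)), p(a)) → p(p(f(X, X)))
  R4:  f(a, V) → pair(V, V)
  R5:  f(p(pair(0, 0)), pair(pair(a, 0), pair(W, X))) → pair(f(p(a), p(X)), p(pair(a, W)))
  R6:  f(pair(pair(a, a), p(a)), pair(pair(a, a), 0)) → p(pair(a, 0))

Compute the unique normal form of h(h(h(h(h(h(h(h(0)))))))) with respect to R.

1. h(h(h(h(h(h(h(h(0))))))))  →  h(h(h(h(h(h(h(0)))))))   [R2 at ε]
2. h(h(h(h(h(h(h(0)))))))  →  h(h(h(h(h(h(0))))))   [R2 at ε]
3. h(h(h(h(h(h(0))))))  →  h(h(h(h(h(0)))))   [R2 at ε]
4. h(h(h(h(h(0)))))  →  h(h(h(h(0))))   [R2 at ε]
5. h(h(h(h(0))))  →  h(h(h(0)))   [R2 at ε]
6. h(h(h(0)))  →  h(h(0))   [R2 at ε]
7. h(h(0))  →  h(0)   [R2 at ε]
8. h(0)  →  0   [R2 at ε]

0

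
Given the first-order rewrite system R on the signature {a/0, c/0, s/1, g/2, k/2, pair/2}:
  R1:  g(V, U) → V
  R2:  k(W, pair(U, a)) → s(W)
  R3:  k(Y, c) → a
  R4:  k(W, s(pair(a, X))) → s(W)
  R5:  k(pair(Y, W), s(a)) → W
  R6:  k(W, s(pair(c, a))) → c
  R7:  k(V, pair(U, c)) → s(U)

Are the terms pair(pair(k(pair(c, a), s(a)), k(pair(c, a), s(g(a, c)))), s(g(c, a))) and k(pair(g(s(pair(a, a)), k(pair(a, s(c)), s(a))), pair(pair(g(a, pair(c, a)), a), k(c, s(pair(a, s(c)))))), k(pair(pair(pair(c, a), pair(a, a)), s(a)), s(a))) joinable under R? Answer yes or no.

Reduce t₁ = pair(pair(k(pair(c, a), s(a)), k(pair(c, a), s(g(a, c)))), s(g(c, a))):
1. pair(pair(k(pair(c, a), s(a)), k(pair(c, a), s(g(a, c)))), s(g(c, a)))  →  pair(pair(a, k(pair(c, a), s(g(a, c)))), s(g(c, a)))   [R5 at 1.1]
2. pair(pair(a, k(pair(c, a), s(g(a, c)))), s(g(c, a)))  →  pair(pair(a, k(pair(c, a), s(a))), s(g(c, a)))   [R1 at 1.2.2.1]
3. pair(pair(a, k(pair(c, a), s(a))), s(g(c, a)))  →  pair(pair(a, a), s(g(c, a)))   [R5 at 1.2]
4. pair(pair(a, a), s(g(c, a)))  →  pair(pair(a, a), s(c))   [R1 at 2.1]

Reduce t₂ = k(pair(g(s(pair(a, a)), k(pair(a, s(c)), s(a))), pair(pair(g(a, pair(c, a)), a), k(c, s(pair(a, s(c)))))), k(pair(pair(pair(c, a), pair(a, a)), s(a)), s(a))):
1. k(pair(g(s(pair(a, a)), k(pair(a, s(c)), s(a))), pair(pair(g(a, pair(c, a)), a), k(c, s(pair(a, s(c)))))), k(pair(pair(pair(c, a), pair(a, a)), s(a)), s(a)))  →  k(pair(s(pair(a, a)), pair(pair(g(a, pair(c, a)), a), k(c, s(pair(a, s(c)))))), k(pair(pair(pair(c, a), pair(a, a)), s(a)), s(a)))   [R1 at 1.1]
2. k(pair(s(pair(a, a)), pair(pair(g(a, pair(c, a)), a), k(c, s(pair(a, s(c)))))), k(pair(pair(pair(c, a), pair(a, a)), s(a)), s(a)))  →  k(pair(s(pair(a, a)), pair(pair(a, a), k(c, s(pair(a, s(c)))))), k(pair(pair(pair(c, a), pair(a, a)), s(a)), s(a)))   [R1 at 1.2.1.1]
3. k(pair(s(pair(a, a)), pair(pair(a, a), k(c, s(pair(a, s(c)))))), k(pair(pair(pair(c, a), pair(a, a)), s(a)), s(a)))  →  k(pair(s(pair(a, a)), pair(pair(a, a), s(c))), k(pair(pair(pair(c, a), pair(a, a)), s(a)), s(a)))   [R4 at 1.2.2]
4. k(pair(s(pair(a, a)), pair(pair(a, a), s(c))), k(pair(pair(pair(c, a), pair(a, a)), s(a)), s(a)))  →  k(pair(s(pair(a, a)), pair(pair(a, a), s(c))), s(a))   [R5 at 2]
5. k(pair(s(pair(a, a)), pair(pair(a, a), s(c))), s(a))  →  pair(pair(a, a), s(c))   [R5 at ε]

yes — NF(t₁) = pair(pair(a, a), s(c)), NF(t₂) = pair(pair(a, a), s(c))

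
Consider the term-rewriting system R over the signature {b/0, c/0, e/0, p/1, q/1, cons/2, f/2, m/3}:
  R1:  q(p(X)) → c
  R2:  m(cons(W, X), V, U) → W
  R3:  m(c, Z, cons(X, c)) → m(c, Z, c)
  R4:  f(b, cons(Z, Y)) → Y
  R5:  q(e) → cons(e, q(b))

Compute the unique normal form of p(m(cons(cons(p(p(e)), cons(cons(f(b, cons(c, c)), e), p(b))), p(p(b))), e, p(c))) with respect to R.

1. p(m(cons(cons(p(p(e)), cons(cons(f(b, cons(c, c)), e), p(b))), p(p(b))), e, p(c)))  →  p(cons(p(p(e)), cons(cons(f(b, cons(c, c)), e), p(b))))   [R2 at 1]
2. p(cons(p(p(e)), cons(cons(f(b, cons(c, c)), e), p(b))))  →  p(cons(p(p(e)), cons(cons(c, e), p(b))))   [R4 at 1.2.1.1]

p(cons(p(p(e)), cons(cons(c, e), p(b))))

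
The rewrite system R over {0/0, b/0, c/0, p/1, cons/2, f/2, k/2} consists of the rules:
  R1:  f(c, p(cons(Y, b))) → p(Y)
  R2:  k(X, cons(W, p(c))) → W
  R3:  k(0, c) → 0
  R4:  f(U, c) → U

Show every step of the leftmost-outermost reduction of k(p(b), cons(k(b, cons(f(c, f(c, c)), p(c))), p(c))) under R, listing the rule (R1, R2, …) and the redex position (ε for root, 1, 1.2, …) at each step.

1. k(p(b), cons(k(b, cons(f(c, f(c, c)), p(c))), p(c)))  →  k(b, cons(f(c, f(c, c)), p(c)))   [R2 at ε]
2. k(b, cons(f(c, f(c, c)), p(c)))  →  f(c, f(c, c))   [R2 at ε]
3. f(c, f(c, c))  →  f(c, c)   [R4 at 2]
4. f(c, c)  →  c   [R4 at ε]

c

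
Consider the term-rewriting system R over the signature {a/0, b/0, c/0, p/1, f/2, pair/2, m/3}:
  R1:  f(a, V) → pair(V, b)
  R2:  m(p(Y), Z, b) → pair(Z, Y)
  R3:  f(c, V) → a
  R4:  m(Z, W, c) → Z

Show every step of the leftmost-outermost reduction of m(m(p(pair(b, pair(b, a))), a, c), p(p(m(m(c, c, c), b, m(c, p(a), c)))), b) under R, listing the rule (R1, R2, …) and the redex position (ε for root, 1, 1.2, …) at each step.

1. m(m(p(pair(b, pair(b, a))), a, c), p(p(m(m(c, c, c), b, m(c, p(a), c)))), b)  →  m(p(pair(b, pair(b, a))), p(p(m(m(c, c, c), b, m(c, p(a), c)))), b)   [R4 at 1]
2. m(p(pair(b, pair(b, a))), p(p(m(m(c, c, c), b, m(c, p(a), c)))), b)  →  pair(p(p(m(m(c, c, c), b, m(c, p(a), c)))), pair(b, pair(b, a)))   [R2 at ε]
3. pair(p(p(m(m(c, c, c), b, m(c, p(a), c)))), pair(b, pair(b, a)))  →  pair(p(p(m(c, b, m(c, p(a), c)))), pair(b, pair(b, a)))   [R4 at 1.1.1.1]
4. pair(p(p(m(c, b, m(c, p(a), c)))), pair(b, pair(b, a)))  →  pair(p(p(m(c, b, c))), pair(b, pair(b, a)))   [R4 at 1.1.1.3]
5. pair(p(p(m(c, b, c))), pair(b, pair(b, a)))  →  pair(p(p(c)), pair(b, pair(b, a)))   [R4 at 1.1.1]

pair(p(p(c)), pair(b, pair(b, a)))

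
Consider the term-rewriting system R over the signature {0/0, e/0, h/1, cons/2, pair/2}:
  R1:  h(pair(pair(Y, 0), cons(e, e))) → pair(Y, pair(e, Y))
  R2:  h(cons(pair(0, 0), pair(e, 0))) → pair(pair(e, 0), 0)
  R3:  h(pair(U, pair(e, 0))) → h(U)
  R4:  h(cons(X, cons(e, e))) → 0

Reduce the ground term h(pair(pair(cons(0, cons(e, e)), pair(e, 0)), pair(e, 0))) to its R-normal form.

0

1. h(pair(pair(cons(0, cons(e, e)), pair(e, 0)), pair(e, 0)))  →  h(pair(cons(0, cons(e, e)), pair(e, 0)))   [R3 at ε]
2. h(pair(cons(0, cons(e, e)), pair(e, 0)))  →  h(cons(0, cons(e, e)))   [R3 at ε]
3. h(cons(0, cons(e, e)))  →  0   [R4 at ε]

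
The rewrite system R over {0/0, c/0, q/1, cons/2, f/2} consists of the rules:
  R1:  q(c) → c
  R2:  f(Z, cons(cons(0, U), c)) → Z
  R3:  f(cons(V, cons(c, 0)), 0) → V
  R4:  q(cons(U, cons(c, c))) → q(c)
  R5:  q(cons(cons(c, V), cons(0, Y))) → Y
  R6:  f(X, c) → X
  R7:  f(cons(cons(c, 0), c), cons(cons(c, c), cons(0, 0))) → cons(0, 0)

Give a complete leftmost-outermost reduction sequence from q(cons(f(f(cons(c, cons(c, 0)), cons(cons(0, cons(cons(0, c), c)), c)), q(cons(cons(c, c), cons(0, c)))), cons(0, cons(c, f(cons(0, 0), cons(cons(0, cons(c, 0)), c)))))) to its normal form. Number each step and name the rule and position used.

1. q(cons(f(f(cons(c, cons(c, 0)), cons(cons(0, cons(cons(0, c), c)), c)), q(cons(cons(c, c), cons(0, c)))), cons(0, cons(c, f(cons(0, 0), cons(cons(0, cons(c, 0)), c))))))  →  q(cons(f(cons(c, cons(c, 0)), q(cons(cons(c, c), cons(0, c)))), cons(0, cons(c, f(cons(0, 0), cons(cons(0, cons(c, 0)), c))))))   [R2 at 1.1.1]
2. q(cons(f(cons(c, cons(c, 0)), q(cons(cons(c, c), cons(0, c)))), cons(0, cons(c, f(cons(0, 0), cons(cons(0, cons(c, 0)), c))))))  →  q(cons(f(cons(c, cons(c, 0)), c), cons(0, cons(c, f(cons(0, 0), cons(cons(0, cons(c, 0)), c))))))   [R5 at 1.1.2]
3. q(cons(f(cons(c, cons(c, 0)), c), cons(0, cons(c, f(cons(0, 0), cons(cons(0, cons(c, 0)), c))))))  →  q(cons(cons(c, cons(c, 0)), cons(0, cons(c, f(cons(0, 0), cons(cons(0, cons(c, 0)), c))))))   [R6 at 1.1]
4. q(cons(cons(c, cons(c, 0)), cons(0, cons(c, f(cons(0, 0), cons(cons(0, cons(c, 0)), c))))))  →  cons(c, f(cons(0, 0), cons(cons(0, cons(c, 0)), c)))   [R5 at ε]
5. cons(c, f(cons(0, 0), cons(cons(0, cons(c, 0)), c)))  →  cons(c, cons(0, 0))   [R2 at 2]

cons(c, cons(0, 0))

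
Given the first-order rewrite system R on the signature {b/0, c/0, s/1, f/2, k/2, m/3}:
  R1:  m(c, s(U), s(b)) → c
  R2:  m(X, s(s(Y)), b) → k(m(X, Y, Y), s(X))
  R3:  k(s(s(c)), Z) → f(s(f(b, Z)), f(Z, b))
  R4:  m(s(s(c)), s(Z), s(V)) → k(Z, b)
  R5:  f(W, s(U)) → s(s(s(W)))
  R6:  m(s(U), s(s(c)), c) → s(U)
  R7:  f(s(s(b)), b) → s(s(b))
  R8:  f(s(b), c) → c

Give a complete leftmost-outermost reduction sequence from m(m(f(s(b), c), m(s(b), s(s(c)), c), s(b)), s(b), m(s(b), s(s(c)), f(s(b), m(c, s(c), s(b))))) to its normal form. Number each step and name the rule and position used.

c

1. m(m(f(s(b), c), m(s(b), s(s(c)), c), s(b)), s(b), m(s(b), s(s(c)), f(s(b), m(c, s(c), s(b)))))  →  m(m(c, m(s(b), s(s(c)), c), s(b)), s(b), m(s(b), s(s(c)), f(s(b), m(c, s(c), s(b)))))   [R8 at 1.1]
2. m(m(c, m(s(b), s(s(c)), c), s(b)), s(b), m(s(b), s(s(c)), f(s(b), m(c, s(c), s(b)))))  →  m(m(c, s(b), s(b)), s(b), m(s(b), s(s(c)), f(s(b), m(c, s(c), s(b)))))   [R6 at 1.2]
3. m(m(c, s(b), s(b)), s(b), m(s(b), s(s(c)), f(s(b), m(c, s(c), s(b)))))  →  m(c, s(b), m(s(b), s(s(c)), f(s(b), m(c, s(c), s(b)))))   [R1 at 1]
4. m(c, s(b), m(s(b), s(s(c)), f(s(b), m(c, s(c), s(b)))))  →  m(c, s(b), m(s(b), s(s(c)), f(s(b), c)))   [R1 at 3.3.2]
5. m(c, s(b), m(s(b), s(s(c)), f(s(b), c)))  →  m(c, s(b), m(s(b), s(s(c)), c))   [R8 at 3.3]
6. m(c, s(b), m(s(b), s(s(c)), c))  →  m(c, s(b), s(b))   [R6 at 3]
7. m(c, s(b), s(b))  →  c   [R1 at ε]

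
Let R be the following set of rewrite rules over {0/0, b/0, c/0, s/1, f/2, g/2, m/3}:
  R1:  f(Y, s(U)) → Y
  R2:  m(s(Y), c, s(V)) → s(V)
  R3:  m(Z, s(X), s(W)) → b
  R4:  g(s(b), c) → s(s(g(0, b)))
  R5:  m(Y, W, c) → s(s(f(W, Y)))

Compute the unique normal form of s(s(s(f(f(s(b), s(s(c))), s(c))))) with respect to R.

s(s(s(s(b))))

1. s(s(s(f(f(s(b), s(s(c))), s(c)))))  →  s(s(s(f(s(b), s(s(c))))))   [R1 at 1.1.1]
2. s(s(s(f(s(b), s(s(c))))))  →  s(s(s(s(b))))   [R1 at 1.1.1]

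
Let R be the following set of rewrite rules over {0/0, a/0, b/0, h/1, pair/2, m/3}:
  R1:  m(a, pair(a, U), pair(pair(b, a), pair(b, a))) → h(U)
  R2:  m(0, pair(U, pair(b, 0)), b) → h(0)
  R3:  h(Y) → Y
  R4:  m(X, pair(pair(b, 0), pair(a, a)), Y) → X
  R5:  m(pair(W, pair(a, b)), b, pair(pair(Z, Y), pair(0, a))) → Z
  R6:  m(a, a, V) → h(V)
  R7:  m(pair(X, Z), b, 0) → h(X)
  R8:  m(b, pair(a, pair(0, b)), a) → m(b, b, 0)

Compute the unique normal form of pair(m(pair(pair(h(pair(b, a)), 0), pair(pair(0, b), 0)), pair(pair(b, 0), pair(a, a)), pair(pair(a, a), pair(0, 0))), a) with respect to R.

pair(pair(pair(pair(b, a), 0), pair(pair(0, b), 0)), a)

1. pair(m(pair(pair(h(pair(b, a)), 0), pair(pair(0, b), 0)), pair(pair(b, 0), pair(a, a)), pair(pair(a, a), pair(0, 0))), a)  →  pair(pair(pair(h(pair(b, a)), 0), pair(pair(0, b), 0)), a)   [R4 at 1]
2. pair(pair(pair(h(pair(b, a)), 0), pair(pair(0, b), 0)), a)  →  pair(pair(pair(pair(b, a), 0), pair(pair(0, b), 0)), a)   [R3 at 1.1.1]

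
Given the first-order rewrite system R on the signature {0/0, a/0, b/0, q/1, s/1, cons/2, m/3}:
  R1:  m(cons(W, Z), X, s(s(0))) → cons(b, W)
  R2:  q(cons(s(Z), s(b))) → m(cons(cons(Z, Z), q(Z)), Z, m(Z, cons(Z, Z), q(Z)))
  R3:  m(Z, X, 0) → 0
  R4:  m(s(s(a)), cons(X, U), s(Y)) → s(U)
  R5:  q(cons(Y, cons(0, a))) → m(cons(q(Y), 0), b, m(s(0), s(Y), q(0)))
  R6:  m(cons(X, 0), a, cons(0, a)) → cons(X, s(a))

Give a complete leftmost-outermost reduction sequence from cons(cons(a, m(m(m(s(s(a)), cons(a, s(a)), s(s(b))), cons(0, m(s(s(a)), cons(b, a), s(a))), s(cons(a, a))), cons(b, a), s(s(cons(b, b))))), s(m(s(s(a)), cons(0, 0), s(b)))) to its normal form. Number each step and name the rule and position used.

cons(cons(a, s(a)), s(s(0)))

1. cons(cons(a, m(m(m(s(s(a)), cons(a, s(a)), s(s(b))), cons(0, m(s(s(a)), cons(b, a), s(a))), s(cons(a, a))), cons(b, a), s(s(cons(b, b))))), s(m(s(s(a)), cons(0, 0), s(b))))  →  cons(cons(a, m(m(s(s(a)), cons(0, m(s(s(a)), cons(b, a), s(a))), s(cons(a, a))), cons(b, a), s(s(cons(b, b))))), s(m(s(s(a)), cons(0, 0), s(b))))   [R4 at 1.2.1.1]
2. cons(cons(a, m(m(s(s(a)), cons(0, m(s(s(a)), cons(b, a), s(a))), s(cons(a, a))), cons(b, a), s(s(cons(b, b))))), s(m(s(s(a)), cons(0, 0), s(b))))  →  cons(cons(a, m(s(m(s(s(a)), cons(b, a), s(a))), cons(b, a), s(s(cons(b, b))))), s(m(s(s(a)), cons(0, 0), s(b))))   [R4 at 1.2.1]
3. cons(cons(a, m(s(m(s(s(a)), cons(b, a), s(a))), cons(b, a), s(s(cons(b, b))))), s(m(s(s(a)), cons(0, 0), s(b))))  →  cons(cons(a, m(s(s(a)), cons(b, a), s(s(cons(b, b))))), s(m(s(s(a)), cons(0, 0), s(b))))   [R4 at 1.2.1.1]
4. cons(cons(a, m(s(s(a)), cons(b, a), s(s(cons(b, b))))), s(m(s(s(a)), cons(0, 0), s(b))))  →  cons(cons(a, s(a)), s(m(s(s(a)), cons(0, 0), s(b))))   [R4 at 1.2]
5. cons(cons(a, s(a)), s(m(s(s(a)), cons(0, 0), s(b))))  →  cons(cons(a, s(a)), s(s(0)))   [R4 at 2.1]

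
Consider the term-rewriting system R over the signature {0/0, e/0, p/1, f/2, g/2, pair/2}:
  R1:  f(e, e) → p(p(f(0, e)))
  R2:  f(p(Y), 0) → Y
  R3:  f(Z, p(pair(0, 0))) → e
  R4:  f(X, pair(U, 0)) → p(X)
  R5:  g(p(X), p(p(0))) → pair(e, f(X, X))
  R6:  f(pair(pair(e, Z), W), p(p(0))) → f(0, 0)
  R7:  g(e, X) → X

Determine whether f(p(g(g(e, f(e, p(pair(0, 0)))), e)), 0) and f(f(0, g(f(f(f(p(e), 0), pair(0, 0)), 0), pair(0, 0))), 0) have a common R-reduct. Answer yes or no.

Reduce t₁ = f(p(g(g(e, f(e, p(pair(0, 0)))), e)), 0):
1. f(p(g(g(e, f(e, p(pair(0, 0)))), e)), 0)  →  g(g(e, f(e, p(pair(0, 0)))), e)   [R2 at ε]
2. g(g(e, f(e, p(pair(0, 0)))), e)  →  g(f(e, p(pair(0, 0))), e)   [R7 at 1]
3. g(f(e, p(pair(0, 0))), e)  →  g(e, e)   [R3 at 1]
4. g(e, e)  →  e   [R7 at ε]

Reduce t₂ = f(f(0, g(f(f(f(p(e), 0), pair(0, 0)), 0), pair(0, 0))), 0):
1. f(f(0, g(f(f(f(p(e), 0), pair(0, 0)), 0), pair(0, 0))), 0)  →  f(f(0, g(f(p(f(p(e), 0)), 0), pair(0, 0))), 0)   [R4 at 1.2.1.1]
2. f(f(0, g(f(p(f(p(e), 0)), 0), pair(0, 0))), 0)  →  f(f(0, g(f(p(e), 0), pair(0, 0))), 0)   [R2 at 1.2.1]
3. f(f(0, g(f(p(e), 0), pair(0, 0))), 0)  →  f(f(0, g(e, pair(0, 0))), 0)   [R2 at 1.2.1]
4. f(f(0, g(e, pair(0, 0))), 0)  →  f(f(0, pair(0, 0)), 0)   [R7 at 1.2]
5. f(f(0, pair(0, 0)), 0)  →  f(p(0), 0)   [R4 at 1]
6. f(p(0), 0)  →  0   [R2 at ε]

no — NF(t₁) = e, NF(t₂) = 0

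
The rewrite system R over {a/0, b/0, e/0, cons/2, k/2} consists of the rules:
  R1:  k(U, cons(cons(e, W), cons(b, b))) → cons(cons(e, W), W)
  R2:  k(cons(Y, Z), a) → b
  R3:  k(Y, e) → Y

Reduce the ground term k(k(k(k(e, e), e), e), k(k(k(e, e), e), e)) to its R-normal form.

e

1. k(k(k(k(e, e), e), e), k(k(k(e, e), e), e))  →  k(k(k(e, e), e), k(k(k(e, e), e), e))   [R3 at 1]
2. k(k(k(e, e), e), k(k(k(e, e), e), e))  →  k(k(e, e), k(k(k(e, e), e), e))   [R3 at 1]
3. k(k(e, e), k(k(k(e, e), e), e))  →  k(e, k(k(k(e, e), e), e))   [R3 at 1]
4. k(e, k(k(k(e, e), e), e))  →  k(e, k(k(e, e), e))   [R3 at 2]
5. k(e, k(k(e, e), e))  →  k(e, k(e, e))   [R3 at 2]
6. k(e, k(e, e))  →  k(e, e)   [R3 at 2]
7. k(e, e)  →  e   [R3 at ε]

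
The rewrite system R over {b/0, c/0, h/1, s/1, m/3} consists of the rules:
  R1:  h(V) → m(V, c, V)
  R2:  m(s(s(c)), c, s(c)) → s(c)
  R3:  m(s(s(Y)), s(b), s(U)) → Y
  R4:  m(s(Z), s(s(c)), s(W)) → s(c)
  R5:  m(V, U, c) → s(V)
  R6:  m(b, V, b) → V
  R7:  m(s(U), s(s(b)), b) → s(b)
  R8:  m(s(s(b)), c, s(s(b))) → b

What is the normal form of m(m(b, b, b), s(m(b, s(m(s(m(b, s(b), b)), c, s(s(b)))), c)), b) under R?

1. m(m(b, b, b), s(m(b, s(m(s(m(b, s(b), b)), c, s(s(b)))), c)), b)  →  m(b, s(m(b, s(m(s(m(b, s(b), b)), c, s(s(b)))), c)), b)   [R6 at 1]
2. m(b, s(m(b, s(m(s(m(b, s(b), b)), c, s(s(b)))), c)), b)  →  s(m(b, s(m(s(m(b, s(b), b)), c, s(s(b)))), c))   [R6 at ε]
3. s(m(b, s(m(s(m(b, s(b), b)), c, s(s(b)))), c))  →  s(s(b))   [R5 at 1]

s(s(b))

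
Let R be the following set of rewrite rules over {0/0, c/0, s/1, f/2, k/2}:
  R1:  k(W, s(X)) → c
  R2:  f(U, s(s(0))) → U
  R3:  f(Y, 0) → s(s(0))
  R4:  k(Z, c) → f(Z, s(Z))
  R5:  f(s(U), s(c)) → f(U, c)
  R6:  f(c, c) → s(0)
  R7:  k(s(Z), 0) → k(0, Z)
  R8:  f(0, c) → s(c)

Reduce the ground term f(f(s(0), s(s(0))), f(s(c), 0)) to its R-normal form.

1. f(f(s(0), s(s(0))), f(s(c), 0))  →  f(s(0), f(s(c), 0))   [R2 at 1]
2. f(s(0), f(s(c), 0))  →  f(s(0), s(s(0)))   [R3 at 2]
3. f(s(0), s(s(0)))  →  s(0)   [R2 at ε]

s(0)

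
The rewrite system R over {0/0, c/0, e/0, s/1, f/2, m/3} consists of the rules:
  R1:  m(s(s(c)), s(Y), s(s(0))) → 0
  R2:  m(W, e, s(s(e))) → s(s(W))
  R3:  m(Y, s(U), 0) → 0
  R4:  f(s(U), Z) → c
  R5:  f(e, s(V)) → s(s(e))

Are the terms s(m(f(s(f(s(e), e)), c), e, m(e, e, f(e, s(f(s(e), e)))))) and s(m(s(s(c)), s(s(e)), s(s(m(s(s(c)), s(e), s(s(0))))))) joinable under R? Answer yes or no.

Reduce t₁ = s(m(f(s(f(s(e), e)), c), e, m(e, e, f(e, s(f(s(e), e)))))):
1. s(m(f(s(f(s(e), e)), c), e, m(e, e, f(e, s(f(s(e), e))))))  →  s(m(c, e, m(e, e, f(e, s(f(s(e), e))))))   [R4 at 1.1]
2. s(m(c, e, m(e, e, f(e, s(f(s(e), e))))))  →  s(m(c, e, m(e, e, s(s(e)))))   [R5 at 1.3.3]
3. s(m(c, e, m(e, e, s(s(e)))))  →  s(m(c, e, s(s(e))))   [R2 at 1.3]
4. s(m(c, e, s(s(e))))  →  s(s(s(c)))   [R2 at 1]

Reduce t₂ = s(m(s(s(c)), s(s(e)), s(s(m(s(s(c)), s(e), s(s(0))))))):
1. s(m(s(s(c)), s(s(e)), s(s(m(s(s(c)), s(e), s(s(0)))))))  →  s(m(s(s(c)), s(s(e)), s(s(0))))   [R1 at 1.3.1.1]
2. s(m(s(s(c)), s(s(e)), s(s(0))))  →  s(0)   [R1 at 1]

no — NF(t₁) = s(s(s(c))), NF(t₂) = s(0)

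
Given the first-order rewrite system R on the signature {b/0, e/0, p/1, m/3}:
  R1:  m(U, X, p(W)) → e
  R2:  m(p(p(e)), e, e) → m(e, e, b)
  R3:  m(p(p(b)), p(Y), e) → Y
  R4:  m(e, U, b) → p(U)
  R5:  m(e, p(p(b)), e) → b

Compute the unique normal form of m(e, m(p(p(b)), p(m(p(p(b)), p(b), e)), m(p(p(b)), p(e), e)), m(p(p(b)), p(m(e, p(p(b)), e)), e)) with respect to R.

p(b)

1. m(e, m(p(p(b)), p(m(p(p(b)), p(b), e)), m(p(p(b)), p(e), e)), m(p(p(b)), p(m(e, p(p(b)), e)), e))  →  m(e, m(p(p(b)), p(b), m(p(p(b)), p(e), e)), m(p(p(b)), p(m(e, p(p(b)), e)), e))   [R3 at 2.2.1]
2. m(e, m(p(p(b)), p(b), m(p(p(b)), p(e), e)), m(p(p(b)), p(m(e, p(p(b)), e)), e))  →  m(e, m(p(p(b)), p(b), e), m(p(p(b)), p(m(e, p(p(b)), e)), e))   [R3 at 2.3]
3. m(e, m(p(p(b)), p(b), e), m(p(p(b)), p(m(e, p(p(b)), e)), e))  →  m(e, b, m(p(p(b)), p(m(e, p(p(b)), e)), e))   [R3 at 2]
4. m(e, b, m(p(p(b)), p(m(e, p(p(b)), e)), e))  →  m(e, b, m(e, p(p(b)), e))   [R3 at 3]
5. m(e, b, m(e, p(p(b)), e))  →  m(e, b, b)   [R5 at 3]
6. m(e, b, b)  →  p(b)   [R4 at ε]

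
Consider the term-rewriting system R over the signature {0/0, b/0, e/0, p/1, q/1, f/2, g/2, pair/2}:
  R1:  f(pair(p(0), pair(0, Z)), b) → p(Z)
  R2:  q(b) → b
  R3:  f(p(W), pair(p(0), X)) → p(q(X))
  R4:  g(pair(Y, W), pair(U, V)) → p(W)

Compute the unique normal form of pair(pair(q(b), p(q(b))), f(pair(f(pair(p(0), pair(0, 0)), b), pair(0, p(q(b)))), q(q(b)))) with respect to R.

pair(pair(b, p(b)), p(p(b)))

1. pair(pair(q(b), p(q(b))), f(pair(f(pair(p(0), pair(0, 0)), b), pair(0, p(q(b)))), q(q(b))))  →  pair(pair(b, p(q(b))), f(pair(f(pair(p(0), pair(0, 0)), b), pair(0, p(q(b)))), q(q(b))))   [R2 at 1.1]
2. pair(pair(b, p(q(b))), f(pair(f(pair(p(0), pair(0, 0)), b), pair(0, p(q(b)))), q(q(b))))  →  pair(pair(b, p(b)), f(pair(f(pair(p(0), pair(0, 0)), b), pair(0, p(q(b)))), q(q(b))))   [R2 at 1.2.1]
3. pair(pair(b, p(b)), f(pair(f(pair(p(0), pair(0, 0)), b), pair(0, p(q(b)))), q(q(b))))  →  pair(pair(b, p(b)), f(pair(p(0), pair(0, p(q(b)))), q(q(b))))   [R1 at 2.1.1]
4. pair(pair(b, p(b)), f(pair(p(0), pair(0, p(q(b)))), q(q(b))))  →  pair(pair(b, p(b)), f(pair(p(0), pair(0, p(b))), q(q(b))))   [R2 at 2.1.2.2.1]
5. pair(pair(b, p(b)), f(pair(p(0), pair(0, p(b))), q(q(b))))  →  pair(pair(b, p(b)), f(pair(p(0), pair(0, p(b))), q(b)))   [R2 at 2.2.1]
6. pair(pair(b, p(b)), f(pair(p(0), pair(0, p(b))), q(b)))  →  pair(pair(b, p(b)), f(pair(p(0), pair(0, p(b))), b))   [R2 at 2.2]
7. pair(pair(b, p(b)), f(pair(p(0), pair(0, p(b))), b))  →  pair(pair(b, p(b)), p(p(b)))   [R1 at 2]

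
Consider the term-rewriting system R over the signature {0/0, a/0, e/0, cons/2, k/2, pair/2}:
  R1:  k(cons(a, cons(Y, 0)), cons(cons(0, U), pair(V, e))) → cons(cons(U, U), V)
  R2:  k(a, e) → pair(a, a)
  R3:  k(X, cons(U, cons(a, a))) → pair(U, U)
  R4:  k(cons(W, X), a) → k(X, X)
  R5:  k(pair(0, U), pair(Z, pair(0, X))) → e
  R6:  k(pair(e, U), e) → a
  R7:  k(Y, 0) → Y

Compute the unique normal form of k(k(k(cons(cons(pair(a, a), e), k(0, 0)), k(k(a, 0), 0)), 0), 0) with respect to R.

0

1. k(k(k(cons(cons(pair(a, a), e), k(0, 0)), k(k(a, 0), 0)), 0), 0)  →  k(k(cons(cons(pair(a, a), e), k(0, 0)), k(k(a, 0), 0)), 0)   [R7 at ε]
2. k(k(cons(cons(pair(a, a), e), k(0, 0)), k(k(a, 0), 0)), 0)  →  k(cons(cons(pair(a, a), e), k(0, 0)), k(k(a, 0), 0))   [R7 at ε]
3. k(cons(cons(pair(a, a), e), k(0, 0)), k(k(a, 0), 0))  →  k(cons(cons(pair(a, a), e), 0), k(k(a, 0), 0))   [R7 at 1.2]
4. k(cons(cons(pair(a, a), e), 0), k(k(a, 0), 0))  →  k(cons(cons(pair(a, a), e), 0), k(a, 0))   [R7 at 2]
5. k(cons(cons(pair(a, a), e), 0), k(a, 0))  →  k(cons(cons(pair(a, a), e), 0), a)   [R7 at 2]
6. k(cons(cons(pair(a, a), e), 0), a)  →  k(0, 0)   [R4 at ε]
7. k(0, 0)  →  0   [R7 at ε]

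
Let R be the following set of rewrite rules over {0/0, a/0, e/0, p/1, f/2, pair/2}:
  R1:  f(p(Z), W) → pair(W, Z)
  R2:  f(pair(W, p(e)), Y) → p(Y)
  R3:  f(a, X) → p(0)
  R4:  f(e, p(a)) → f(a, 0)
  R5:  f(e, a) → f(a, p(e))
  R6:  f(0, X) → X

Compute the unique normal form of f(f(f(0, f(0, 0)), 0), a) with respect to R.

1. f(f(f(0, f(0, 0)), 0), a)  →  f(f(f(0, 0), 0), a)   [R6 at 1.1]
2. f(f(f(0, 0), 0), a)  →  f(f(0, 0), a)   [R6 at 1.1]
3. f(f(0, 0), a)  →  f(0, a)   [R6 at 1]
4. f(0, a)  →  a   [R6 at ε]

a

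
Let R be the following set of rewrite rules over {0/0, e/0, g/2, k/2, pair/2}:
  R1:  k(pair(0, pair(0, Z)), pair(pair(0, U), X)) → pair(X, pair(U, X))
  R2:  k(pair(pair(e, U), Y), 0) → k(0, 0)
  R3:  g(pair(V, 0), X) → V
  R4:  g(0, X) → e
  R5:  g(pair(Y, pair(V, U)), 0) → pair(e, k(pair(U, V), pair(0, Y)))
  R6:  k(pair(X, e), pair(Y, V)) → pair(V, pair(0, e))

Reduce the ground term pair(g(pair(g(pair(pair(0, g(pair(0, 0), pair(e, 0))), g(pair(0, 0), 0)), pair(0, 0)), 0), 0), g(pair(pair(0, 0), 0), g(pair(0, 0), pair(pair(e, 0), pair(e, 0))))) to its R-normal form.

pair(pair(0, 0), pair(0, 0))

1. pair(g(pair(g(pair(pair(0, g(pair(0, 0), pair(e, 0))), g(pair(0, 0), 0)), pair(0, 0)), 0), 0), g(pair(pair(0, 0), 0), g(pair(0, 0), pair(pair(e, 0), pair(e, 0)))))  →  pair(g(pair(pair(0, g(pair(0, 0), pair(e, 0))), g(pair(0, 0), 0)), pair(0, 0)), g(pair(pair(0, 0), 0), g(pair(0, 0), pair(pair(e, 0), pair(e, 0)))))   [R3 at 1]
2. pair(g(pair(pair(0, g(pair(0, 0), pair(e, 0))), g(pair(0, 0), 0)), pair(0, 0)), g(pair(pair(0, 0), 0), g(pair(0, 0), pair(pair(e, 0), pair(e, 0)))))  →  pair(g(pair(pair(0, 0), g(pair(0, 0), 0)), pair(0, 0)), g(pair(pair(0, 0), 0), g(pair(0, 0), pair(pair(e, 0), pair(e, 0)))))   [R3 at 1.1.1.2]
3. pair(g(pair(pair(0, 0), g(pair(0, 0), 0)), pair(0, 0)), g(pair(pair(0, 0), 0), g(pair(0, 0), pair(pair(e, 0), pair(e, 0)))))  →  pair(g(pair(pair(0, 0), 0), pair(0, 0)), g(pair(pair(0, 0), 0), g(pair(0, 0), pair(pair(e, 0), pair(e, 0)))))   [R3 at 1.1.2]
4. pair(g(pair(pair(0, 0), 0), pair(0, 0)), g(pair(pair(0, 0), 0), g(pair(0, 0), pair(pair(e, 0), pair(e, 0)))))  →  pair(pair(0, 0), g(pair(pair(0, 0), 0), g(pair(0, 0), pair(pair(e, 0), pair(e, 0)))))   [R3 at 1]
5. pair(pair(0, 0), g(pair(pair(0, 0), 0), g(pair(0, 0), pair(pair(e, 0), pair(e, 0)))))  →  pair(pair(0, 0), pair(0, 0))   [R3 at 2]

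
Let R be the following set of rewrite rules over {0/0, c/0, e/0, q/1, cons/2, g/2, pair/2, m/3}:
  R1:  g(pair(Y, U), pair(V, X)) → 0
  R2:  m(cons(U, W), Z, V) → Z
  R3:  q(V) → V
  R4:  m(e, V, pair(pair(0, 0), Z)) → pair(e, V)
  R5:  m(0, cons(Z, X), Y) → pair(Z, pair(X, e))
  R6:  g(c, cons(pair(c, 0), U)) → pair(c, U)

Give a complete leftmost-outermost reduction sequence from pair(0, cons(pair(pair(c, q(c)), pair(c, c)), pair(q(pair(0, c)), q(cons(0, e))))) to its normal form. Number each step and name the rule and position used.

pair(0, cons(pair(pair(c, c), pair(c, c)), pair(pair(0, c), cons(0, e))))

1. pair(0, cons(pair(pair(c, q(c)), pair(c, c)), pair(q(pair(0, c)), q(cons(0, e)))))  →  pair(0, cons(pair(pair(c, c), pair(c, c)), pair(q(pair(0, c)), q(cons(0, e)))))   [R3 at 2.1.1.2]
2. pair(0, cons(pair(pair(c, c), pair(c, c)), pair(q(pair(0, c)), q(cons(0, e)))))  →  pair(0, cons(pair(pair(c, c), pair(c, c)), pair(pair(0, c), q(cons(0, e)))))   [R3 at 2.2.1]
3. pair(0, cons(pair(pair(c, c), pair(c, c)), pair(pair(0, c), q(cons(0, e)))))  →  pair(0, cons(pair(pair(c, c), pair(c, c)), pair(pair(0, c), cons(0, e))))   [R3 at 2.2.2]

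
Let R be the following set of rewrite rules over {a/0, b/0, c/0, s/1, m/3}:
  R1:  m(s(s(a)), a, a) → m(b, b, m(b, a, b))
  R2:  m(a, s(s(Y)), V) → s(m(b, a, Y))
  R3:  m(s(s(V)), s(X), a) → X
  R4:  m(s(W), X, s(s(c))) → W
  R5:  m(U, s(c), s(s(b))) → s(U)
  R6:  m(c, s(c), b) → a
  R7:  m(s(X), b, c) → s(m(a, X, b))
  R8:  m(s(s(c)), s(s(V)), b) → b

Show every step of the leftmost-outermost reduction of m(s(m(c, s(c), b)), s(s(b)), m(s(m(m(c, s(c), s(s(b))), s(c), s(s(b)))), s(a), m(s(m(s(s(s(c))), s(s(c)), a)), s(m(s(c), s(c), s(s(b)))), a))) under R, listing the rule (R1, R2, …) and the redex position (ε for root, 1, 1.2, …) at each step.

a

1. m(s(m(c, s(c), b)), s(s(b)), m(s(m(m(c, s(c), s(s(b))), s(c), s(s(b)))), s(a), m(s(m(s(s(s(c))), s(s(c)), a)), s(m(s(c), s(c), s(s(b)))), a)))  →  m(s(a), s(s(b)), m(s(m(m(c, s(c), s(s(b))), s(c), s(s(b)))), s(a), m(s(m(s(s(s(c))), s(s(c)), a)), s(m(s(c), s(c), s(s(b)))), a)))   [R6 at 1.1]
2. m(s(a), s(s(b)), m(s(m(m(c, s(c), s(s(b))), s(c), s(s(b)))), s(a), m(s(m(s(s(s(c))), s(s(c)), a)), s(m(s(c), s(c), s(s(b)))), a)))  →  m(s(a), s(s(b)), m(s(s(m(c, s(c), s(s(b))))), s(a), m(s(m(s(s(s(c))), s(s(c)), a)), s(m(s(c), s(c), s(s(b)))), a)))   [R5 at 3.1.1]
3. m(s(a), s(s(b)), m(s(s(m(c, s(c), s(s(b))))), s(a), m(s(m(s(s(s(c))), s(s(c)), a)), s(m(s(c), s(c), s(s(b)))), a)))  →  m(s(a), s(s(b)), m(s(s(s(c))), s(a), m(s(m(s(s(s(c))), s(s(c)), a)), s(m(s(c), s(c), s(s(b)))), a)))   [R5 at 3.1.1.1]
4. m(s(a), s(s(b)), m(s(s(s(c))), s(a), m(s(m(s(s(s(c))), s(s(c)), a)), s(m(s(c), s(c), s(s(b)))), a)))  →  m(s(a), s(s(b)), m(s(s(s(c))), s(a), m(s(s(c)), s(m(s(c), s(c), s(s(b)))), a)))   [R3 at 3.3.1.1]
5. m(s(a), s(s(b)), m(s(s(s(c))), s(a), m(s(s(c)), s(m(s(c), s(c), s(s(b)))), a)))  →  m(s(a), s(s(b)), m(s(s(s(c))), s(a), m(s(c), s(c), s(s(b)))))   [R3 at 3.3]
6. m(s(a), s(s(b)), m(s(s(s(c))), s(a), m(s(c), s(c), s(s(b)))))  →  m(s(a), s(s(b)), m(s(s(s(c))), s(a), s(s(c))))   [R5 at 3.3]
7. m(s(a), s(s(b)), m(s(s(s(c))), s(a), s(s(c))))  →  m(s(a), s(s(b)), s(s(c)))   [R4 at 3]
8. m(s(a), s(s(b)), s(s(c)))  →  a   [R4 at ε]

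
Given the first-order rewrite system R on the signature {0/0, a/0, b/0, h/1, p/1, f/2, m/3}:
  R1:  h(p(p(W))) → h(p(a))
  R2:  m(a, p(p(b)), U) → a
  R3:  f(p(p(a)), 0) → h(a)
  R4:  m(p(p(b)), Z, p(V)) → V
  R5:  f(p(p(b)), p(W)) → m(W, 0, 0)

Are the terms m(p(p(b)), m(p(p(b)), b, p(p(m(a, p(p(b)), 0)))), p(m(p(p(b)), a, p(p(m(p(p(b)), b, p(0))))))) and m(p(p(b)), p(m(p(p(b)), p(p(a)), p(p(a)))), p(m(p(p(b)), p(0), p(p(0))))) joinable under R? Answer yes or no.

Reduce t₁ = m(p(p(b)), m(p(p(b)), b, p(p(m(a, p(p(b)), 0)))), p(m(p(p(b)), a, p(p(m(p(p(b)), b, p(0))))))):
1. m(p(p(b)), m(p(p(b)), b, p(p(m(a, p(p(b)), 0)))), p(m(p(p(b)), a, p(p(m(p(p(b)), b, p(0)))))))  →  m(p(p(b)), a, p(p(m(p(p(b)), b, p(0)))))   [R4 at ε]
2. m(p(p(b)), a, p(p(m(p(p(b)), b, p(0)))))  →  p(m(p(p(b)), b, p(0)))   [R4 at ε]
3. p(m(p(p(b)), b, p(0)))  →  p(0)   [R4 at 1]

Reduce t₂ = m(p(p(b)), p(m(p(p(b)), p(p(a)), p(p(a)))), p(m(p(p(b)), p(0), p(p(0))))):
1. m(p(p(b)), p(m(p(p(b)), p(p(a)), p(p(a)))), p(m(p(p(b)), p(0), p(p(0)))))  →  m(p(p(b)), p(0), p(p(0)))   [R4 at ε]
2. m(p(p(b)), p(0), p(p(0)))  →  p(0)   [R4 at ε]

yes — NF(t₁) = p(0), NF(t₂) = p(0)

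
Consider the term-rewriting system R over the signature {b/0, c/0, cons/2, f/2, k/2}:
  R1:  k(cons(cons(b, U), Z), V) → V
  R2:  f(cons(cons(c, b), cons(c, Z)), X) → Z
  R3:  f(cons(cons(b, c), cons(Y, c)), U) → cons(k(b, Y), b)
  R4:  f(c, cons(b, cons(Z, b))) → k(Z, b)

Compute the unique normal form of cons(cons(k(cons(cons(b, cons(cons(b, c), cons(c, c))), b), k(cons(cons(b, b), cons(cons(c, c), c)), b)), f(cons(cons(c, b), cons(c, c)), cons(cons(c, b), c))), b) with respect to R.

1. cons(cons(k(cons(cons(b, cons(cons(b, c), cons(c, c))), b), k(cons(cons(b, b), cons(cons(c, c), c)), b)), f(cons(cons(c, b), cons(c, c)), cons(cons(c, b), c))), b)  →  cons(cons(k(cons(cons(b, b), cons(cons(c, c), c)), b), f(cons(cons(c, b), cons(c, c)), cons(cons(c, b), c))), b)   [R1 at 1.1]
2. cons(cons(k(cons(cons(b, b), cons(cons(c, c), c)), b), f(cons(cons(c, b), cons(c, c)), cons(cons(c, b), c))), b)  →  cons(cons(b, f(cons(cons(c, b), cons(c, c)), cons(cons(c, b), c))), b)   [R1 at 1.1]
3. cons(cons(b, f(cons(cons(c, b), cons(c, c)), cons(cons(c, b), c))), b)  →  cons(cons(b, c), b)   [R2 at 1.2]

cons(cons(b, c), b)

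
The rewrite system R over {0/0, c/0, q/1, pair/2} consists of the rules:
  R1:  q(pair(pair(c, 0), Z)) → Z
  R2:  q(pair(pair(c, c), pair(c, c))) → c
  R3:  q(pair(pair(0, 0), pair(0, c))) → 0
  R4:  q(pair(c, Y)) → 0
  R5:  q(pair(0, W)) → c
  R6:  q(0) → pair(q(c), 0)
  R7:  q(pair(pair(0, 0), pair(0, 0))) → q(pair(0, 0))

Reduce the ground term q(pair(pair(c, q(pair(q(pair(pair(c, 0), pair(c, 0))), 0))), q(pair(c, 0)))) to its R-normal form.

1. q(pair(pair(c, q(pair(q(pair(pair(c, 0), pair(c, 0))), 0))), q(pair(c, 0))))  →  q(pair(pair(c, q(pair(pair(c, 0), 0))), q(pair(c, 0))))   [R1 at 1.1.2.1.1]
2. q(pair(pair(c, q(pair(pair(c, 0), 0))), q(pair(c, 0))))  →  q(pair(pair(c, 0), q(pair(c, 0))))   [R1 at 1.1.2]
3. q(pair(pair(c, 0), q(pair(c, 0))))  →  q(pair(c, 0))   [R1 at ε]
4. q(pair(c, 0))  →  0   [R4 at ε]

0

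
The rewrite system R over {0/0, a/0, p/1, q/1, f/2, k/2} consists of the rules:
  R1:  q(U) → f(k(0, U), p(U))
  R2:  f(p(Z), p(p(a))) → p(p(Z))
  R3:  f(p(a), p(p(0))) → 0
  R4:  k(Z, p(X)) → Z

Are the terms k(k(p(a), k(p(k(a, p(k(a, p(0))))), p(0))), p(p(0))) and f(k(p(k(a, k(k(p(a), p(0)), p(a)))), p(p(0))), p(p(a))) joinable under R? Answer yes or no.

no — NF(t₁) = p(a), NF(t₂) = p(p(a))

Reduce t₁ = k(k(p(a), k(p(k(a, p(k(a, p(0))))), p(0))), p(p(0))):
1. k(k(p(a), k(p(k(a, p(k(a, p(0))))), p(0))), p(p(0)))  →  k(p(a), k(p(k(a, p(k(a, p(0))))), p(0)))   [R4 at ε]
2. k(p(a), k(p(k(a, p(k(a, p(0))))), p(0)))  →  k(p(a), p(k(a, p(k(a, p(0))))))   [R4 at 2]
3. k(p(a), p(k(a, p(k(a, p(0))))))  →  p(a)   [R4 at ε]

Reduce t₂ = f(k(p(k(a, k(k(p(a), p(0)), p(a)))), p(p(0))), p(p(a))):
1. f(k(p(k(a, k(k(p(a), p(0)), p(a)))), p(p(0))), p(p(a)))  →  f(p(k(a, k(k(p(a), p(0)), p(a)))), p(p(a)))   [R4 at 1]
2. f(p(k(a, k(k(p(a), p(0)), p(a)))), p(p(a)))  →  p(p(k(a, k(k(p(a), p(0)), p(a)))))   [R2 at ε]
3. p(p(k(a, k(k(p(a), p(0)), p(a)))))  →  p(p(k(a, k(p(a), p(0)))))   [R4 at 1.1.2]
4. p(p(k(a, k(p(a), p(0)))))  →  p(p(k(a, p(a))))   [R4 at 1.1.2]
5. p(p(k(a, p(a))))  →  p(p(a))   [R4 at 1.1]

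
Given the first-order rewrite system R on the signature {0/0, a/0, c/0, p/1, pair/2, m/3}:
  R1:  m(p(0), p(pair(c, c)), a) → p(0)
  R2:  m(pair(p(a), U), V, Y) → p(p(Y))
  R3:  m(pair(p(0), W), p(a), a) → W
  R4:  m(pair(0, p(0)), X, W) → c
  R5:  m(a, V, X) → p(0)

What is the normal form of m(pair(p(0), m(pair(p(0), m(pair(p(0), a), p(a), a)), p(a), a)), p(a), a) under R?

1. m(pair(p(0), m(pair(p(0), m(pair(p(0), a), p(a), a)), p(a), a)), p(a), a)  →  m(pair(p(0), m(pair(p(0), a), p(a), a)), p(a), a)   [R3 at ε]
2. m(pair(p(0), m(pair(p(0), a), p(a), a)), p(a), a)  →  m(pair(p(0), a), p(a), a)   [R3 at ε]
3. m(pair(p(0), a), p(a), a)  →  a   [R3 at ε]

a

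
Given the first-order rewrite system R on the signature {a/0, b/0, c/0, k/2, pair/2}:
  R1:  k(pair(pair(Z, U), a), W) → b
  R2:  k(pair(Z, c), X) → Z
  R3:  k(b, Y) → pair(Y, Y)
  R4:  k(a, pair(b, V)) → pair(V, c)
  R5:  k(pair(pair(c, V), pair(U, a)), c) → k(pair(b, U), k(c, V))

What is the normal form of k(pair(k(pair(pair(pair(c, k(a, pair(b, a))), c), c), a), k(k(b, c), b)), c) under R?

pair(pair(c, pair(a, c)), c)

1. k(pair(k(pair(pair(pair(c, k(a, pair(b, a))), c), c), a), k(k(b, c), b)), c)  →  k(pair(pair(pair(c, k(a, pair(b, a))), c), k(k(b, c), b)), c)   [R2 at 1.1]
2. k(pair(pair(pair(c, k(a, pair(b, a))), c), k(k(b, c), b)), c)  →  k(pair(pair(pair(c, pair(a, c)), c), k(k(b, c), b)), c)   [R4 at 1.1.1.2]
3. k(pair(pair(pair(c, pair(a, c)), c), k(k(b, c), b)), c)  →  k(pair(pair(pair(c, pair(a, c)), c), k(pair(c, c), b)), c)   [R3 at 1.2.1]
4. k(pair(pair(pair(c, pair(a, c)), c), k(pair(c, c), b)), c)  →  k(pair(pair(pair(c, pair(a, c)), c), c), c)   [R2 at 1.2]
5. k(pair(pair(pair(c, pair(a, c)), c), c), c)  →  pair(pair(c, pair(a, c)), c)   [R2 at ε]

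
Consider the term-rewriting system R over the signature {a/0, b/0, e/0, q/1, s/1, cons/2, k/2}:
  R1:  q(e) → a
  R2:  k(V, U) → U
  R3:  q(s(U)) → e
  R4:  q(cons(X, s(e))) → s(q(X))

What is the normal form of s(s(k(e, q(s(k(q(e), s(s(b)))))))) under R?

s(s(e))

1. s(s(k(e, q(s(k(q(e), s(s(b))))))))  →  s(s(q(s(k(q(e), s(s(b)))))))   [R2 at 1.1]
2. s(s(q(s(k(q(e), s(s(b)))))))  →  s(s(e))   [R3 at 1.1]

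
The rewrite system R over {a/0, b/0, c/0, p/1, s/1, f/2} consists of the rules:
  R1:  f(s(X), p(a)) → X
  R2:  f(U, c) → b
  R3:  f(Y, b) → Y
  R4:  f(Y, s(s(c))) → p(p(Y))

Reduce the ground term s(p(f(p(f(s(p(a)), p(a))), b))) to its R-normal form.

s(p(p(p(a))))

1. s(p(f(p(f(s(p(a)), p(a))), b)))  →  s(p(p(f(s(p(a)), p(a)))))   [R3 at 1.1]
2. s(p(p(f(s(p(a)), p(a)))))  →  s(p(p(p(a))))   [R1 at 1.1.1]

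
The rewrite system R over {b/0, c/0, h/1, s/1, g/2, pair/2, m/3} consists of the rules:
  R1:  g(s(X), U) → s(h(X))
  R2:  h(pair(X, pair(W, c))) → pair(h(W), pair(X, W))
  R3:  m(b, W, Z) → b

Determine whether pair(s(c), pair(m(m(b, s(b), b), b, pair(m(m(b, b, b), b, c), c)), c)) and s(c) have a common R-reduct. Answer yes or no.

Reduce t₁ = pair(s(c), pair(m(m(b, s(b), b), b, pair(m(m(b, b, b), b, c), c)), c)):
1. pair(s(c), pair(m(m(b, s(b), b), b, pair(m(m(b, b, b), b, c), c)), c))  →  pair(s(c), pair(m(b, b, pair(m(m(b, b, b), b, c), c)), c))   [R3 at 2.1.1]
2. pair(s(c), pair(m(b, b, pair(m(m(b, b, b), b, c), c)), c))  →  pair(s(c), pair(b, c))   [R3 at 2.1]

Reduce t₂ = s(c):

no — NF(t₁) = pair(s(c), pair(b, c)), NF(t₂) = s(c)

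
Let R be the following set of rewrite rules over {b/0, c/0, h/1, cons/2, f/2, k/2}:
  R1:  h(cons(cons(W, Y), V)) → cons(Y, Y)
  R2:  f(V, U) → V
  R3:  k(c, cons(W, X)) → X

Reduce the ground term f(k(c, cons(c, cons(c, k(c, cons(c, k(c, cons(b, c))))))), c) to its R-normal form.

1. f(k(c, cons(c, cons(c, k(c, cons(c, k(c, cons(b, c))))))), c)  →  k(c, cons(c, cons(c, k(c, cons(c, k(c, cons(b, c)))))))   [R2 at ε]
2. k(c, cons(c, cons(c, k(c, cons(c, k(c, cons(b, c)))))))  →  cons(c, k(c, cons(c, k(c, cons(b, c)))))   [R3 at ε]
3. cons(c, k(c, cons(c, k(c, cons(b, c)))))  →  cons(c, k(c, cons(b, c)))   [R3 at 2]
4. cons(c, k(c, cons(b, c)))  →  cons(c, c)   [R3 at 2]

cons(c, c)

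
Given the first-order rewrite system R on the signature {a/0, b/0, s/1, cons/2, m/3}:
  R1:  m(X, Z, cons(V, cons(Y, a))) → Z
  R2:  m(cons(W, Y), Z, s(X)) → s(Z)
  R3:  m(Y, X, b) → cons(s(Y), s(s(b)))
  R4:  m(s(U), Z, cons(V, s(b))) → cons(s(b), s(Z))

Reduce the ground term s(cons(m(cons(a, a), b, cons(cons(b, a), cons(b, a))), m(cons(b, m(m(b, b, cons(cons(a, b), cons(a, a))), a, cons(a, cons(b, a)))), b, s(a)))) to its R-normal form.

s(cons(b, s(b)))

1. s(cons(m(cons(a, a), b, cons(cons(b, a), cons(b, a))), m(cons(b, m(m(b, b, cons(cons(a, b), cons(a, a))), a, cons(a, cons(b, a)))), b, s(a))))  →  s(cons(b, m(cons(b, m(m(b, b, cons(cons(a, b), cons(a, a))), a, cons(a, cons(b, a)))), b, s(a))))   [R1 at 1.1]
2. s(cons(b, m(cons(b, m(m(b, b, cons(cons(a, b), cons(a, a))), a, cons(a, cons(b, a)))), b, s(a))))  →  s(cons(b, s(b)))   [R2 at 1.2]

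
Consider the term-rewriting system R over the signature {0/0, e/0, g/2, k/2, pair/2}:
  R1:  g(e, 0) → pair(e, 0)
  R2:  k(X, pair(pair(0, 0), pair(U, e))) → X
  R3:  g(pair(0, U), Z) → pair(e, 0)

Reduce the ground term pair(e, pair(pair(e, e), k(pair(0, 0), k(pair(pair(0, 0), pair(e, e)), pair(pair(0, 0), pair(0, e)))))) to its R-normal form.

1. pair(e, pair(pair(e, e), k(pair(0, 0), k(pair(pair(0, 0), pair(e, e)), pair(pair(0, 0), pair(0, e))))))  →  pair(e, pair(pair(e, e), k(pair(0, 0), pair(pair(0, 0), pair(e, e)))))   [R2 at 2.2.2]
2. pair(e, pair(pair(e, e), k(pair(0, 0), pair(pair(0, 0), pair(e, e)))))  →  pair(e, pair(pair(e, e), pair(0, 0)))   [R2 at 2.2]

pair(e, pair(pair(e, e), pair(0, 0)))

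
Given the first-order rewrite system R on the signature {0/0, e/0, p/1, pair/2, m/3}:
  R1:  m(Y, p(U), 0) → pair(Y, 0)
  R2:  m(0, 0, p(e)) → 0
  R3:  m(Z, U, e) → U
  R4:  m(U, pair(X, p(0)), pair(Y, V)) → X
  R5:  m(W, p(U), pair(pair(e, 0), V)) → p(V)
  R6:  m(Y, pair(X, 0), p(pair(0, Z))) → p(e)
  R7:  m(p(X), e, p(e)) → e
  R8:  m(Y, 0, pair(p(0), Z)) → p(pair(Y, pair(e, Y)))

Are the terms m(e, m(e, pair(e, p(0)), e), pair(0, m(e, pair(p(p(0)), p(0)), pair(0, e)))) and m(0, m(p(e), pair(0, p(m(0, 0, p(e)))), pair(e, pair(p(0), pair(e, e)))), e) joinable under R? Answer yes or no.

no — NF(t₁) = e, NF(t₂) = 0

Reduce t₁ = m(e, m(e, pair(e, p(0)), e), pair(0, m(e, pair(p(p(0)), p(0)), pair(0, e)))):
1. m(e, m(e, pair(e, p(0)), e), pair(0, m(e, pair(p(p(0)), p(0)), pair(0, e))))  →  m(e, pair(e, p(0)), pair(0, m(e, pair(p(p(0)), p(0)), pair(0, e))))   [R3 at 2]
2. m(e, pair(e, p(0)), pair(0, m(e, pair(p(p(0)), p(0)), pair(0, e))))  →  e   [R4 at ε]

Reduce t₂ = m(0, m(p(e), pair(0, p(m(0, 0, p(e)))), pair(e, pair(p(0), pair(e, e)))), e):
1. m(0, m(p(e), pair(0, p(m(0, 0, p(e)))), pair(e, pair(p(0), pair(e, e)))), e)  →  m(p(e), pair(0, p(m(0, 0, p(e)))), pair(e, pair(p(0), pair(e, e))))   [R3 at ε]
2. m(p(e), pair(0, p(m(0, 0, p(e)))), pair(e, pair(p(0), pair(e, e))))  →  m(p(e), pair(0, p(0)), pair(e, pair(p(0), pair(e, e))))   [R2 at 2.2.1]
3. m(p(e), pair(0, p(0)), pair(e, pair(p(0), pair(e, e))))  →  0   [R4 at ε]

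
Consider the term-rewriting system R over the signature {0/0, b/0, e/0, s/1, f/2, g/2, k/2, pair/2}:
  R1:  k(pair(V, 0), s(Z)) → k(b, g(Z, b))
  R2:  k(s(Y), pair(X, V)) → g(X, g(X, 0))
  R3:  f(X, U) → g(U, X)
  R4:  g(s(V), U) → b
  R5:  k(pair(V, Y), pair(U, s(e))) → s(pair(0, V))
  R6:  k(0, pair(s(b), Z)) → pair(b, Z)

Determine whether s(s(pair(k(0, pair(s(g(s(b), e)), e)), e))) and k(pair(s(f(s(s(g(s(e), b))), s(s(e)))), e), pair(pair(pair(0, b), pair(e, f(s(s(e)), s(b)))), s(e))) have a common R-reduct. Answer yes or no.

no — NF(t₁) = s(s(pair(pair(b, e), e))), NF(t₂) = s(pair(0, s(b)))

Reduce t₁ = s(s(pair(k(0, pair(s(g(s(b), e)), e)), e))):
1. s(s(pair(k(0, pair(s(g(s(b), e)), e)), e)))  →  s(s(pair(k(0, pair(s(b), e)), e)))   [R4 at 1.1.1.2.1.1]
2. s(s(pair(k(0, pair(s(b), e)), e)))  →  s(s(pair(pair(b, e), e)))   [R6 at 1.1.1]

Reduce t₂ = k(pair(s(f(s(s(g(s(e), b))), s(s(e)))), e), pair(pair(pair(0, b), pair(e, f(s(s(e)), s(b)))), s(e))):
1. k(pair(s(f(s(s(g(s(e), b))), s(s(e)))), e), pair(pair(pair(0, b), pair(e, f(s(s(e)), s(b)))), s(e)))  →  s(pair(0, s(f(s(s(g(s(e), b))), s(s(e))))))   [R5 at ε]
2. s(pair(0, s(f(s(s(g(s(e), b))), s(s(e))))))  →  s(pair(0, s(g(s(s(e)), s(s(g(s(e), b)))))))   [R3 at 1.2.1]
3. s(pair(0, s(g(s(s(e)), s(s(g(s(e), b)))))))  →  s(pair(0, s(b)))   [R4 at 1.2.1]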